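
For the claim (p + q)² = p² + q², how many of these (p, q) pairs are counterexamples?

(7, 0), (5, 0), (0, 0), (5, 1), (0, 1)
Testing each pair:
(7, 0): LHS = 49, RHS = 49 → satisfies claim
(5, 0): LHS = 25, RHS = 25 → satisfies claim
(0, 0): LHS = 0, RHS = 0 → satisfies claim
(5, 1): LHS = 36, RHS = 26 → counterexample
(0, 1): LHS = 1, RHS = 1 → satisfies claim

That makes 1 counterexample.

Answer: 1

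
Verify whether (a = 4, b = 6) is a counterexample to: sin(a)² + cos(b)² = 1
Substituting a = 4, b = 6:
LHS = sin(4)² + cos(6)² ≈ 1.495
RHS = 1

Since LHS ≠ RHS, this pair disproves the claim.

Answer: Yes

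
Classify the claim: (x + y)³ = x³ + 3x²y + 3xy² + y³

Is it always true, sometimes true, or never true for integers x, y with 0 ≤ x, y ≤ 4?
Always true

The identity holds for every pair in the range. For instance at (x, y) = (0, 4): both sides equal 64.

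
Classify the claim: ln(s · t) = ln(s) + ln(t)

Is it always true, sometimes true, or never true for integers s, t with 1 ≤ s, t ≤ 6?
The identity holds for every pair in the range. For instance at (s, t) = (3, 5): both sides equal ln(15) ≈ 2.708.

Answer: Always true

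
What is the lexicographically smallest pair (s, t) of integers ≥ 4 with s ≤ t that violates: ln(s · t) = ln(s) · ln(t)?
(s, t) = (4, 4)

Substituting (4, 4) into the claim:
LHS = ln(4 · 4) = ln(16) ≈ 2.773
RHS = ln(4) · ln(4) = ln(4)² ≈ 1.922

Since LHS ≠ RHS, this pair disproves the claim, and no lexicographically smaller pair (s ≤ t, integers ≥ 4) does.

For instance (7, 7) is also a counterexample (LHS = ln(49) ≈ 3.892, RHS = ln(7)² ≈ 3.787), but it's lexicographically larger.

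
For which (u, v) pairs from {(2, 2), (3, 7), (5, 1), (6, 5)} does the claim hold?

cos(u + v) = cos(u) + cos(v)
Testing each pair:
(2, 2): LHS = cos(4) ≈ -0.6536, RHS = 2·cos(2) ≈ -0.8323 → fails
(3, 7): LHS = cos(10) ≈ -0.8391, RHS = cos(3) + cos(7) ≈ -0.2361 → fails
(5, 1): LHS = cos(6) ≈ 0.9602, RHS = cos(5) + cos(1) ≈ 0.824 → fails
(6, 5): LHS = cos(11) ≈ 0.004426, RHS = cos(5) + cos(6) ≈ 1.244 → fails

No pair satisfies the claim.

Answer: None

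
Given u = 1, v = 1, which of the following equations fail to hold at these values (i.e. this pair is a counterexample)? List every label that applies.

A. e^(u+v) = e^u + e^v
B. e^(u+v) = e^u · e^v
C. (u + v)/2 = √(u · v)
A

Evaluating each claim at the given values:
A. LHS = e^2 ≈ 7.389, RHS = 2·e ≈ 5.437 → fails here (LHS ≠ RHS)
B. LHS = e^2 ≈ 7.389, RHS = e^2 ≈ 7.389 → holds here (LHS = RHS)
C. LHS = 1, RHS = 1 → holds here (LHS = RHS)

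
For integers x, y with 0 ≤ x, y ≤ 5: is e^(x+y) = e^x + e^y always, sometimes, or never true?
Never true

The claim fails for every pair in the range. For instance at (x, y) = (1, 2): LHS = e^3 ≈ 20.09, RHS = e + e^2 ≈ 10.11.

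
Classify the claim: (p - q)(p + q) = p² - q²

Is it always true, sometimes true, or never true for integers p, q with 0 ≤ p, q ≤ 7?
Always true

The identity holds for every pair in the range. For instance at (p, q) = (2, 3): both sides equal -5.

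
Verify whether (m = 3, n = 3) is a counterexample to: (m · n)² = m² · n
Yes

Substituting m = 3, n = 3:
LHS = (3 · 3)² = 81
RHS = 3² · 3 = 27

Since LHS ≠ RHS, this pair disproves the claim.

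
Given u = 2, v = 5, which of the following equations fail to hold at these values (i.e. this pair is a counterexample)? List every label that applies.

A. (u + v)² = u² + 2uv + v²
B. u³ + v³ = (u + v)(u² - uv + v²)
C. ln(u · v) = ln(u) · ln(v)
C

Evaluating each claim at the given values:
A. LHS = 49, RHS = 49 → holds here (LHS = RHS)
B. LHS = 133, RHS = 133 → holds here (LHS = RHS)
C. LHS = ln(10) ≈ 2.303, RHS = ln(2)·ln(5) ≈ 1.116 → fails here (LHS ≠ RHS)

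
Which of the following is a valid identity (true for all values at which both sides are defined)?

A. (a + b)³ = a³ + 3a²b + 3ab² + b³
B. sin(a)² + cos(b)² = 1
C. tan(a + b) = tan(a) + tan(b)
A

A: holds — e.g. at (4, 6), both sides equal 1000.
B: fails at (1, 5) — LHS = cos(5)² + sin(1)² ≈ 0.7885, RHS = 1.
C: fails at (3, 4) — LHS = tan(7) ≈ 0.8714, RHS = tan(3) + tan(4) ≈ 1.015.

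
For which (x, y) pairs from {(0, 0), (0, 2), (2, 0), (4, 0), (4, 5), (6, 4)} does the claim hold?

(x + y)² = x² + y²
Testing each pair:
(0, 0): LHS = 0, RHS = 0 → holds
(0, 2): LHS = 4, RHS = 4 → holds
(2, 0): LHS = 4, RHS = 4 → holds
(4, 0): LHS = 16, RHS = 16 → holds
(4, 5): LHS = 81, RHS = 41 → fails
(6, 4): LHS = 100, RHS = 52 → fails

4 of 6 pairs satisfy the claim.

Answer: (0, 0), (0, 2), (2, 0), (4, 0)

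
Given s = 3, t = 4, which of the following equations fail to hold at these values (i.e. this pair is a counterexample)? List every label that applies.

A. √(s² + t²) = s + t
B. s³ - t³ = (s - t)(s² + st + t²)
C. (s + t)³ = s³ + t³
Evaluating each claim at the given values:
A. LHS = 5, RHS = 7 → fails here (LHS ≠ RHS)
B. LHS = -37, RHS = -37 → holds here (LHS = RHS)
C. LHS = 343, RHS = 91 → fails here (LHS ≠ RHS)

Answer: A, C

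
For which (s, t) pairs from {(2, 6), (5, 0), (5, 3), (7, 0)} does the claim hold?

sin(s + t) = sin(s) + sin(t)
Testing each pair:
(2, 6): LHS = sin(8) ≈ 0.9894, RHS = sin(6) + sin(2) ≈ 0.6299 → fails
(5, 0): LHS = sin(5) ≈ -0.9589, RHS = sin(5) ≈ -0.9589 → holds
(5, 3): LHS = sin(8) ≈ 0.9894, RHS = sin(5) + sin(3) ≈ -0.8178 → fails
(7, 0): LHS = sin(7) ≈ 0.657, RHS = sin(7) ≈ 0.657 → holds

2 of 4 pairs satisfy the claim.

Answer: (5, 0), (7, 0)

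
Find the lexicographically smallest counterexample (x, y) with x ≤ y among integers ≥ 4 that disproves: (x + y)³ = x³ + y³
Substituting (4, 4) into the claim:
LHS = (4 + 4)³ = 512
RHS = 4³ + 4³ = 128

Since LHS ≠ RHS, this pair disproves the claim, and no lexicographically smaller pair (x ≤ y, integers ≥ 4) does.

For instance (4, 6) is also a counterexample (LHS = 1000, RHS = 280), but it's lexicographically larger.

Answer: (x, y) = (4, 4)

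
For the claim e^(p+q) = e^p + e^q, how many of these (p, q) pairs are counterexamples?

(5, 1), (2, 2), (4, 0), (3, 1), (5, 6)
Testing each pair:
(5, 1): LHS = e^6 ≈ 403.4, RHS = e + e^5 ≈ 151.1 → counterexample
(2, 2): LHS = e^4 ≈ 54.6, RHS = 2·e^2 ≈ 14.78 → counterexample
(4, 0): LHS = e^4 ≈ 54.6, RHS = 1 + e^4 ≈ 55.6 → counterexample
(3, 1): LHS = e^4 ≈ 54.6, RHS = e + e^3 ≈ 22.8 → counterexample
(5, 6): LHS = e^11 ≈ 59874.1, RHS = e^5 + e^6 ≈ 551.8 → counterexample

That makes 5 counterexamples.

Answer: 5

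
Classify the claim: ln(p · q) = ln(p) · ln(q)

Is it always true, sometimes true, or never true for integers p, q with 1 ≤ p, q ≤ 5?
Sometimes true

It holds at (p, q) = (1, 1) (both sides equal 0), but fails at (p, q) = (3, 1) (LHS = ln(3) ≈ 1.099, RHS = 0).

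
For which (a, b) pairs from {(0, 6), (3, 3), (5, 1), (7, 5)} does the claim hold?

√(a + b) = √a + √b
Testing each pair:
(0, 6): LHS = √(6) ≈ 2.449, RHS = √(6) ≈ 2.449 → holds
(3, 3): LHS = √(6) ≈ 2.449, RHS = 2·√(3) ≈ 3.464 → fails
(5, 1): LHS = √(6) ≈ 2.449, RHS = 1 + √(5) ≈ 3.236 → fails
(7, 5): LHS = 2·√(3) ≈ 3.464, RHS = √(5) + √(7) ≈ 4.882 → fails

1 of 4 pairs satisfies the claim.

Answer: (0, 6)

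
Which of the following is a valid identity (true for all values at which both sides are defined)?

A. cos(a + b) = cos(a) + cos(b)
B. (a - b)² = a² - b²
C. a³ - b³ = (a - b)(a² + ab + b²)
C

A: fails at (2, 7) — LHS = cos(9) ≈ -0.9111, RHS = cos(2) + cos(7) ≈ 0.3378.
B: fails at (2, 5) — LHS = 9, RHS = -21.
C: holds — e.g. at (5, 8), both sides equal -387.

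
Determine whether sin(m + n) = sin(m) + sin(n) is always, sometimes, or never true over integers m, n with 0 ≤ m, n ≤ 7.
Sometimes true

It holds at (m, n) = (0, 1) (both sides equal sin(1) ≈ 0.8415), but fails at (m, n) = (1, 6) (LHS = sin(7) ≈ 0.657, RHS = sin(6) + sin(1) ≈ 0.5621).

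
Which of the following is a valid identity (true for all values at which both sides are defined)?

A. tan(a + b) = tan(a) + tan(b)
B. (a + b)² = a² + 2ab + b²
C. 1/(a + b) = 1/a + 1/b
B

A: fails at (1, 4) — LHS = tan(5) ≈ -3.381, RHS = tan(4) + tan(1) ≈ 2.715.
B: holds — e.g. at (5, 8), both sides equal 169.
C: fails at (3, 4) — LHS = 1/7, RHS = 7/12.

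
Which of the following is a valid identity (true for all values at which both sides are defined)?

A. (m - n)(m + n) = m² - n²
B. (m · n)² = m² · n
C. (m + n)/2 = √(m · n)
A

A: holds — e.g. at (5, 5), both sides equal 0.
B: fails at (1, 4) — LHS = 16, RHS = 4.
C: fails at (3, 4) — LHS = 7/2, RHS = 2·√(3) ≈ 3.464.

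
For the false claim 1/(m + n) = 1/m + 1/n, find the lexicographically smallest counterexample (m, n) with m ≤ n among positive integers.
(m, n) = (1, 1)

Substituting (1, 1) into the claim:
LHS = 1/(1 + 1) = 1/2
RHS = 1/1 + 1/1 = 2

Since LHS ≠ RHS, this pair disproves the claim, and no lexicographically smaller pair (m ≤ n, positive integers) does.

For instance (1, 5) is also a counterexample (LHS = 1/6, RHS = 6/5), but it's lexicographically larger.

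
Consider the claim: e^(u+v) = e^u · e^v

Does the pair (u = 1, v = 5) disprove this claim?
No

Substituting u = 1, v = 5:
LHS = e^(1+5) = e^6 ≈ 403.4
RHS = e^1 · e^5 = e^6 ≈ 403.4

The sides agree, so this pair does not disprove the claim.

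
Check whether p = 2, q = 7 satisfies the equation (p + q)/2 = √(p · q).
Fails

Substituting p = 2, q = 7:

LHS = (2 + 7)/2 = 9/2
RHS = √(2 · 7) = √(14) ≈ 3.742

LHS ≠ RHS, so the equation does not hold at this point.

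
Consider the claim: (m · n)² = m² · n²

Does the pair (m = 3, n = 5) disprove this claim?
Substituting m = 3, n = 5:
LHS = (3 · 5)² = 225
RHS = 3² · 5² = 225

The sides agree, so this pair does not disprove the claim.

Answer: No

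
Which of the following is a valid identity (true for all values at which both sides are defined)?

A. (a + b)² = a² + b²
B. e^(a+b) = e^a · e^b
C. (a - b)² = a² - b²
A: fails at (2, 2) — LHS = 16, RHS = 8.
B: holds — e.g. at (1, 3), both sides equal e^4 ≈ 54.6.
C: fails at (2, 5) — LHS = 9, RHS = -21.

Answer: B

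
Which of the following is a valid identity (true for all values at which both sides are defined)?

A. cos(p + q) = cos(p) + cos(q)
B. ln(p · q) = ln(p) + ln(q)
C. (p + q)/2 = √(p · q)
B

A: fails at (2, 4) — LHS = cos(6) ≈ 0.9602, RHS = cos(4) + cos(2) ≈ -1.07.
B: holds — e.g. at (3, 4), both sides equal ln(12) ≈ 2.485.
C: fails at (5, 8) — LHS = 13/2, RHS = 2·√(10) ≈ 6.325.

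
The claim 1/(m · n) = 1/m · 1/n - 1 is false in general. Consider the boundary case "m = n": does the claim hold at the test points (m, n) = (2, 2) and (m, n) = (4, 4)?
No, fails at both test points

At (2, 2): LHS = 1/4 ≠ RHS = -3/4
At (4, 4): LHS = 1/16 ≠ RHS = -15/16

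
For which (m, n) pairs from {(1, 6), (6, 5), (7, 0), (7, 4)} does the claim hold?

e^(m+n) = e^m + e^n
Testing each pair:
(1, 6): LHS = e^7 ≈ 1097, RHS = e + e^6 ≈ 406.1 → fails
(6, 5): LHS = e^11 ≈ 59874.1, RHS = e^5 + e^6 ≈ 551.8 → fails
(7, 0): LHS = e^7 ≈ 1097, RHS = 1 + e^7 ≈ 1098 → fails
(7, 4): LHS = e^11 ≈ 59874.1, RHS = e^4 + e^7 ≈ 1151 → fails

No pair satisfies the claim.

Answer: None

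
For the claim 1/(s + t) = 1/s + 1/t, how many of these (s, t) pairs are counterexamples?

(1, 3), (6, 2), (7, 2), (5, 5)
Testing each pair:
(1, 3): LHS = 1/4, RHS = 4/3 → counterexample
(6, 2): LHS = 1/8, RHS = 2/3 → counterexample
(7, 2): LHS = 1/9, RHS = 9/14 → counterexample
(5, 5): LHS = 1/10, RHS = 2/5 → counterexample

That makes 4 counterexamples.

Answer: 4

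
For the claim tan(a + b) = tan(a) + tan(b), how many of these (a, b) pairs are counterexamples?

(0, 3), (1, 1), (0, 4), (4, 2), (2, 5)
3

Testing each pair:
(0, 3): LHS = tan(3) ≈ -0.1425, RHS = tan(3) ≈ -0.1425 → satisfies claim
(1, 1): LHS = tan(2) ≈ -2.185, RHS = 2·tan(1) ≈ 3.115 → counterexample
(0, 4): LHS = tan(4) ≈ 1.158, RHS = tan(4) ≈ 1.158 → satisfies claim
(4, 2): LHS = tan(6) ≈ -0.291, RHS = tan(2) + tan(4) ≈ -1.027 → counterexample
(2, 5): LHS = tan(7) ≈ 0.8714, RHS = tan(5) + tan(2) ≈ -5.566 → counterexample

That makes 3 counterexamples.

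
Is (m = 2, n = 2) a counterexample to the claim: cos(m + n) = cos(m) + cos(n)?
Substituting m = 2, n = 2:
LHS = cos(2 + 2) = cos(4) ≈ -0.6536
RHS = cos(2) + cos(2) = 2·cos(2) ≈ -0.8323

Since LHS ≠ RHS, this pair disproves the claim.

Answer: Yes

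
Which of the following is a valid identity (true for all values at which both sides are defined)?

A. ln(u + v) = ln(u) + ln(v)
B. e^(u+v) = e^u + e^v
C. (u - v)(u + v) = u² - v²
A: fails at (3, 5) — LHS = ln(8) ≈ 2.079, RHS = ln(3) + ln(5) ≈ 2.708.
B: fails at (0, 1) — LHS = e ≈ 2.718, RHS = 1 + e ≈ 3.718.
C: holds — e.g. at (4, 5), both sides equal -9.

Answer: C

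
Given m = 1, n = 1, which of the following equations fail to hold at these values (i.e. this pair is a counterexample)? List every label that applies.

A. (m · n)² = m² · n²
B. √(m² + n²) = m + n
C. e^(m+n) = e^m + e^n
Evaluating each claim at the given values:
A. LHS = 1, RHS = 1 → holds here (LHS = RHS)
B. LHS = √(2) ≈ 1.414, RHS = 2 → fails here (LHS ≠ RHS)
C. LHS = e^2 ≈ 7.389, RHS = 2·e ≈ 5.437 → fails here (LHS ≠ RHS)

Answer: B, C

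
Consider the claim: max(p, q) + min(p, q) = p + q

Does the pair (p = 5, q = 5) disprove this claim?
No

Substituting p = 5, q = 5:
LHS = max(5, 5) + min(5, 5) = 10
RHS = 5 + 5 = 10

The sides agree, so this pair does not disprove the claim.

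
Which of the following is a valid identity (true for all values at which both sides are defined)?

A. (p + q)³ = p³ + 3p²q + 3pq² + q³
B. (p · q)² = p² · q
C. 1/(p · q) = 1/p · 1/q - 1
A: holds — e.g. at (1, 2), both sides equal 27.
B: fails at (6, 7) — LHS = 1764, RHS = 252.
C: fails at (2, 2) — LHS = 1/4, RHS = -3/4.

Answer: A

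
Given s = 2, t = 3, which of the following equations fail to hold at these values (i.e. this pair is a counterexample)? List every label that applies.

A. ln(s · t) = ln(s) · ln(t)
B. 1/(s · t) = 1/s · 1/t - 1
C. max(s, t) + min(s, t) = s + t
A, B

Evaluating each claim at the given values:
A. LHS = ln(6) ≈ 1.792, RHS = ln(2)·ln(3) ≈ 0.7615 → fails here (LHS ≠ RHS)
B. LHS = 1/6, RHS = -5/6 → fails here (LHS ≠ RHS)
C. LHS = 5, RHS = 5 → holds here (LHS = RHS)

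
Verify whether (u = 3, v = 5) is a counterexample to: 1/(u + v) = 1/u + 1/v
Yes

Substituting u = 3, v = 5:
LHS = 1/(3 + 5) = 1/8
RHS = 1/3 + 1/5 = 8/15

Since LHS ≠ RHS, this pair disproves the claim.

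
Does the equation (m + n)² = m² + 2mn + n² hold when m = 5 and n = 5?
Holds

Substituting m = 5, n = 5:

LHS = (5 + 5)² = 100
RHS = 5² + 2·5·5 + 5² = 100

LHS = RHS, so the equation holds at this point.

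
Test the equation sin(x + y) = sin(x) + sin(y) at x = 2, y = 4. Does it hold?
Fails

Substituting x = 2, y = 4:

LHS = sin(2 + 4) = sin(6) ≈ -0.2794
RHS = sin(2) + sin(4) ≈ 0.1525

LHS ≠ RHS, so the equation does not hold at this point.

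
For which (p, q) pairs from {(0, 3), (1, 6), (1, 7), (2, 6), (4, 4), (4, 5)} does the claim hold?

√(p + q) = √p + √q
(0, 3)

Testing each pair:
(0, 3): LHS = √(3) ≈ 1.732, RHS = √(3) ≈ 1.732 → holds
(1, 6): LHS = √(7) ≈ 2.646, RHS = 1 + √(6) ≈ 3.449 → fails
(1, 7): LHS = 2·√(2) ≈ 2.828, RHS = 1 + √(7) ≈ 3.646 → fails
(2, 6): LHS = 2·√(2) ≈ 2.828, RHS = √(2) + √(6) ≈ 3.864 → fails
(4, 4): LHS = 2·√(2) ≈ 2.828, RHS = 4 → fails
(4, 5): LHS = 3, RHS = 2 + √(5) ≈ 4.236 → fails

1 of 6 pairs satisfies the claim.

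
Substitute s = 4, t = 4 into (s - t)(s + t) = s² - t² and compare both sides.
LHS = (4 - 4)(4 + 4) = 0
RHS = 4² - 4² = 0

LHS = RHS: the two sides agree.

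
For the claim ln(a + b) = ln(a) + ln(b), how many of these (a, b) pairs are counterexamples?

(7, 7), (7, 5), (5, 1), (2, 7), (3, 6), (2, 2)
5

Testing each pair:
(7, 7): LHS = ln(14) ≈ 2.639, RHS = 2·ln(7) ≈ 3.892 → counterexample
(7, 5): LHS = ln(12) ≈ 2.485, RHS = ln(5) + ln(7) ≈ 3.555 → counterexample
(5, 1): LHS = ln(6) ≈ 1.792, RHS = ln(5) ≈ 1.609 → counterexample
(2, 7): LHS = ln(9) ≈ 2.197, RHS = ln(2) + ln(7) ≈ 2.639 → counterexample
(3, 6): LHS = ln(9) ≈ 2.197, RHS = ln(3) + ln(6) ≈ 2.89 → counterexample
(2, 2): LHS = ln(4) ≈ 1.386, RHS = 2·ln(2) ≈ 1.386 → satisfies claim

That makes 5 counterexamples.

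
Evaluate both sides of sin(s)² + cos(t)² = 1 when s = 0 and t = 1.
LHS = sin(0)² + cos(1)² = cos(1)² ≈ 0.2919
RHS = 1

LHS ≠ RHS (they differ by about 0.7081), so the equation does not hold here.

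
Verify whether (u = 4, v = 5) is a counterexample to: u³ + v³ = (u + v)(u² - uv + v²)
No

Substituting u = 4, v = 5:
LHS = 4³ + 5³ = 189
RHS = (4 + 5)(4² - 4·5 + 5²) = 189

The sides agree, so this pair does not disprove the claim.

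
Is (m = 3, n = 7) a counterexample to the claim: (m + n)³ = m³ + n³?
Yes

Substituting m = 3, n = 7:
LHS = (3 + 7)³ = 1000
RHS = 3³ + 7³ = 370

Since LHS ≠ RHS, this pair disproves the claim.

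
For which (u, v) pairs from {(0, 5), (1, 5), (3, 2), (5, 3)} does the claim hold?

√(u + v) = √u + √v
(0, 5)

Testing each pair:
(0, 5): LHS = √(5) ≈ 2.236, RHS = √(5) ≈ 2.236 → holds
(1, 5): LHS = √(6) ≈ 2.449, RHS = 1 + √(5) ≈ 3.236 → fails
(3, 2): LHS = √(5) ≈ 2.236, RHS = √(2) + √(3) ≈ 3.146 → fails
(5, 3): LHS = 2·√(2) ≈ 2.828, RHS = √(3) + √(5) ≈ 3.968 → fails

1 of 4 pairs satisfies the claim.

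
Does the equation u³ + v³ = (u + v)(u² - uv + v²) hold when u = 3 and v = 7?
Substituting u = 3, v = 7:

LHS = 3³ + 7³ = 370
RHS = (3 + 7)(3² - 3·7 + 7²) = 370

LHS = RHS, so the equation holds at this point.

Answer: Holds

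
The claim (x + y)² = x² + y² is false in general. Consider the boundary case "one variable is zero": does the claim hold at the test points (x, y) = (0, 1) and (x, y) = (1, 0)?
Yes, holds at both test points

At (0, 1): LHS = 1, RHS = 1 → equal
At (1, 0): LHS = 1, RHS = 1 → equal

So the claim does hold at both of these boundary points, even though it is not an identity.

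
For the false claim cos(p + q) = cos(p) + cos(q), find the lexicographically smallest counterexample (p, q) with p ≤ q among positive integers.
(p, q) = (1, 1)

Substituting (1, 1) into the claim:
LHS = cos(1 + 1) = cos(2) ≈ -0.4161
RHS = cos(1) + cos(1) = 2·cos(1) ≈ 1.081

Since LHS ≠ RHS, this pair disproves the claim, and no lexicographically smaller pair (p ≤ q, positive integers) does.

For instance (2, 6) is also a counterexample (LHS = cos(8) ≈ -0.1455, RHS = cos(2) + cos(6) ≈ 0.544), but it's lexicographically larger.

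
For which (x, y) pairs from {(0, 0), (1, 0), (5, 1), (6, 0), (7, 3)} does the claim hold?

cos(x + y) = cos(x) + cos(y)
Testing each pair:
(0, 0): LHS = 1, RHS = 2 → fails
(1, 0): LHS = cos(1) ≈ 0.5403, RHS = cos(1) + 1 ≈ 1.54 → fails
(5, 1): LHS = cos(6) ≈ 0.9602, RHS = cos(5) + cos(1) ≈ 0.824 → fails
(6, 0): LHS = cos(6) ≈ 0.9602, RHS = cos(6) + 1 ≈ 1.96 → fails
(7, 3): LHS = cos(10) ≈ -0.8391, RHS = cos(3) + cos(7) ≈ -0.2361 → fails

No pair satisfies the claim.

Answer: None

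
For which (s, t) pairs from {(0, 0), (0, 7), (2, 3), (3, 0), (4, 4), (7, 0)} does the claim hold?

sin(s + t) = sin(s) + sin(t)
Testing each pair:
(0, 0): LHS = 0, RHS = 0 → holds
(0, 7): LHS = sin(7) ≈ 0.657, RHS = sin(7) ≈ 0.657 → holds
(2, 3): LHS = sin(5) ≈ -0.9589, RHS = sin(3) + sin(2) ≈ 1.05 → fails
(3, 0): LHS = sin(3) ≈ 0.1411, RHS = sin(3) ≈ 0.1411 → holds
(4, 4): LHS = sin(8) ≈ 0.9894, RHS = 2·sin(4) ≈ -1.514 → fails
(7, 0): LHS = sin(7) ≈ 0.657, RHS = sin(7) ≈ 0.657 → holds

4 of 6 pairs satisfy the claim.

Answer: (0, 0), (0, 7), (3, 0), (7, 0)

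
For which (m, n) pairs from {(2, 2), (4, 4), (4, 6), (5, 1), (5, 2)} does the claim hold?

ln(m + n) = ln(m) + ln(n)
Testing each pair:
(2, 2): LHS = ln(4) ≈ 1.386, RHS = 2·ln(2) ≈ 1.386 → holds
(4, 4): LHS = ln(8) ≈ 2.079, RHS = 2·ln(4) ≈ 2.773 → fails
(4, 6): LHS = ln(10) ≈ 2.303, RHS = ln(4) + ln(6) ≈ 3.178 → fails
(5, 1): LHS = ln(6) ≈ 1.792, RHS = ln(5) ≈ 1.609 → fails
(5, 2): LHS = ln(7) ≈ 1.946, RHS = ln(2) + ln(5) ≈ 2.303 → fails

1 of 5 pairs satisfies the claim.

Answer: (2, 2)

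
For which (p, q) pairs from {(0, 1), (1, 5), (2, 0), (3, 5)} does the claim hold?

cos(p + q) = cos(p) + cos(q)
Testing each pair:
(0, 1): LHS = cos(1) ≈ 0.5403, RHS = cos(1) + 1 ≈ 1.54 → fails
(1, 5): LHS = cos(6) ≈ 0.9602, RHS = cos(5) + cos(1) ≈ 0.824 → fails
(2, 0): LHS = cos(2) ≈ -0.4161, RHS = cos(2) + 1 ≈ 0.5839 → fails
(3, 5): LHS = cos(8) ≈ -0.1455, RHS = cos(3) + cos(5) ≈ -0.7063 → fails

No pair satisfies the claim.

Answer: None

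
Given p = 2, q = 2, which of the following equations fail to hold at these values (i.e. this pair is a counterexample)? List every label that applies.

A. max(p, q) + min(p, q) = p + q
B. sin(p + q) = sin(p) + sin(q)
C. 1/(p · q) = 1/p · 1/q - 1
B, C

Evaluating each claim at the given values:
A. LHS = 4, RHS = 4 → holds here (LHS = RHS)
B. LHS = sin(4) ≈ -0.7568, RHS = 2·sin(2) ≈ 1.819 → fails here (LHS ≠ RHS)
C. LHS = 1/4, RHS = -3/4 → fails here (LHS ≠ RHS)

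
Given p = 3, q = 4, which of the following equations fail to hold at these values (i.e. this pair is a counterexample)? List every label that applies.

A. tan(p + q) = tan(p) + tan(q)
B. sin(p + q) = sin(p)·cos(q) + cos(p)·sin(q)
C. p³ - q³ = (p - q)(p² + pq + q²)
A

Evaluating each claim at the given values:
A. LHS = tan(7) ≈ 0.8714, RHS = tan(3) + tan(4) ≈ 1.015 → fails here (LHS ≠ RHS)
B. LHS = sin(7) ≈ 0.657, RHS = sin(3)·cos(4) + sin(4)·cos(3) ≈ 0.657 → holds here (LHS = RHS)
C. LHS = -37, RHS = -37 → holds here (LHS = RHS)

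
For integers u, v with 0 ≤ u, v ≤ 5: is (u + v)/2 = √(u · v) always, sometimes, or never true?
Sometimes true

It holds at (u, v) = (1, 1) (both sides equal 1), but fails at (u, v) = (4, 0) (LHS = 2, RHS = 0).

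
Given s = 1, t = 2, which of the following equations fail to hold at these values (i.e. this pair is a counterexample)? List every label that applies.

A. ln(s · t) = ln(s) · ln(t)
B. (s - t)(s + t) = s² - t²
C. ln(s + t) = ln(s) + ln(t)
A, C

Evaluating each claim at the given values:
A. LHS = ln(2) ≈ 0.6931, RHS = 0 → fails here (LHS ≠ RHS)
B. LHS = -3, RHS = -3 → holds here (LHS = RHS)
C. LHS = ln(3) ≈ 1.099, RHS = ln(2) ≈ 0.6931 → fails here (LHS ≠ RHS)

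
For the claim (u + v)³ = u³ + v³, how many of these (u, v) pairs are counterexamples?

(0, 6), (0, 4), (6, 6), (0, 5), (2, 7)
Testing each pair:
(0, 6): LHS = 216, RHS = 216 → satisfies claim
(0, 4): LHS = 64, RHS = 64 → satisfies claim
(6, 6): LHS = 1728, RHS = 432 → counterexample
(0, 5): LHS = 125, RHS = 125 → satisfies claim
(2, 7): LHS = 729, RHS = 351 → counterexample

That makes 2 counterexamples.

Answer: 2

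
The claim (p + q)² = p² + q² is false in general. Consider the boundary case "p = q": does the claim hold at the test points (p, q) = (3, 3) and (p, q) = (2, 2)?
At (3, 3): LHS = 36 ≠ RHS = 18
At (2, 2): LHS = 16 ≠ RHS = 8

Answer: No, fails at both test points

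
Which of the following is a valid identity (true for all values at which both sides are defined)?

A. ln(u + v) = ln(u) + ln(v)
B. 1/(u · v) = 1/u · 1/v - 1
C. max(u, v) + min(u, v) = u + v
A: fails at (3, 5) — LHS = ln(8) ≈ 2.079, RHS = ln(3) + ln(5) ≈ 2.708.
B: fails at (2, 4) — LHS = 1/8, RHS = -7/8.
C: holds — e.g. at (2, 2), both sides equal 4.

Answer: C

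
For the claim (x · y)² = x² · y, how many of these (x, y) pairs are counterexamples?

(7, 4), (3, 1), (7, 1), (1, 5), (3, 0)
2

Testing each pair:
(7, 4): LHS = 784, RHS = 196 → counterexample
(3, 1): LHS = 9, RHS = 9 → satisfies claim
(7, 1): LHS = 49, RHS = 49 → satisfies claim
(1, 5): LHS = 25, RHS = 5 → counterexample
(3, 0): LHS = 0, RHS = 0 → satisfies claim

That makes 2 counterexamples.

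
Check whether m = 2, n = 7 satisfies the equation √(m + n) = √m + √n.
Fails

Substituting m = 2, n = 7:

LHS = √(2 + 7) = 3
RHS = √2 + √7 = √(2) + √(7) ≈ 4.06

LHS ≠ RHS, so the equation does not hold at this point.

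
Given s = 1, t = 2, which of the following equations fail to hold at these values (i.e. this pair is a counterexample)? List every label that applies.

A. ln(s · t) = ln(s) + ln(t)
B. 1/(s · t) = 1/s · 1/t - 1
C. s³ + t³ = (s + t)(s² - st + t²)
B

Evaluating each claim at the given values:
A. LHS = ln(2) ≈ 0.6931, RHS = ln(2) ≈ 0.6931 → holds here (LHS = RHS)
B. LHS = 1/2, RHS = -1/2 → fails here (LHS ≠ RHS)
C. LHS = 9, RHS = 9 → holds here (LHS = RHS)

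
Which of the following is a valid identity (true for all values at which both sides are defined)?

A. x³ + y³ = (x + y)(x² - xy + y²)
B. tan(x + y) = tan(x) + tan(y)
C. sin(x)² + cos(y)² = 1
A

A: holds — e.g. at (1, 1), both sides equal 2.
B: fails at (2, 4) — LHS = tan(6) ≈ -0.291, RHS = tan(2) + tan(4) ≈ -1.027.
C: fails at (3, 4) — LHS = sin(3)² + cos(4)² ≈ 0.4472, RHS = 1.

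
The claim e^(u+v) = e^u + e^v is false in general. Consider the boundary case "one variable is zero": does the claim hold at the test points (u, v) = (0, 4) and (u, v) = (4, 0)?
At (0, 4): LHS = e^4 ≈ 54.6 ≠ RHS = 1 + e^4 ≈ 55.6
At (4, 0): LHS = e^4 ≈ 54.6 ≠ RHS = 1 + e^4 ≈ 55.6

Answer: No, fails at both test points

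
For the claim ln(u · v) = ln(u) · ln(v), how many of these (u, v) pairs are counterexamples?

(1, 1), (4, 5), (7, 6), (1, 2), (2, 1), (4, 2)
5

Testing each pair:
(1, 1): LHS = 0, RHS = 0 → satisfies claim
(4, 5): LHS = ln(20) ≈ 2.996, RHS = ln(4)·ln(5) ≈ 2.231 → counterexample
(7, 6): LHS = ln(42) ≈ 3.738, RHS = ln(6)·ln(7) ≈ 3.487 → counterexample
(1, 2): LHS = ln(2) ≈ 0.6931, RHS = 0 → counterexample
(2, 1): LHS = ln(2) ≈ 0.6931, RHS = 0 → counterexample
(4, 2): LHS = ln(8) ≈ 2.079, RHS = ln(2)·ln(4) ≈ 0.9609 → counterexample

That makes 5 counterexamples.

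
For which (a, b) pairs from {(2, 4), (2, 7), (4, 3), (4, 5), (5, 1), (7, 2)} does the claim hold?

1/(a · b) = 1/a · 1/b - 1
Testing each pair:
(2, 4): LHS = 1/8, RHS = -7/8 → fails
(2, 7): LHS = 1/14, RHS = -13/14 → fails
(4, 3): LHS = 1/12, RHS = -11/12 → fails
(4, 5): LHS = 1/20, RHS = -19/20 → fails
(5, 1): LHS = 1/5, RHS = -4/5 → fails
(7, 2): LHS = 1/14, RHS = -13/14 → fails

No pair satisfies the claim.

Answer: None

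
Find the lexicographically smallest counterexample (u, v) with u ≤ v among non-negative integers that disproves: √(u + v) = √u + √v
At (0, 0): both sides equal 0, so it holds there.

Substituting (1, 1) into the claim:
LHS = √(1 + 1) = √(2) ≈ 1.414
RHS = √1 + √1 = 2

Since LHS ≠ RHS, this pair disproves the claim, and no lexicographically smaller pair (u ≤ v, non-negative integers) does.

For instance (4, 4) is also a counterexample (LHS = 2·√(2) ≈ 2.828, RHS = 4), but it's lexicographically larger.

Answer: (u, v) = (1, 1)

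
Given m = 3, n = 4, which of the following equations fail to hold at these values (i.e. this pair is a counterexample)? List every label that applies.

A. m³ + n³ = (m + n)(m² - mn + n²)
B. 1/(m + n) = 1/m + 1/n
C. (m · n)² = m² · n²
B

Evaluating each claim at the given values:
A. LHS = 91, RHS = 91 → holds here (LHS = RHS)
B. LHS = 1/7, RHS = 7/12 → fails here (LHS ≠ RHS)
C. LHS = 144, RHS = 144 → holds here (LHS = RHS)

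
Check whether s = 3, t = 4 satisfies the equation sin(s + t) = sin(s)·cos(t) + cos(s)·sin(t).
Holds

Substituting s = 3, t = 4:

LHS = sin(3 + 4) = sin(7) ≈ 0.657
RHS = sin(3)·cos(4) + cos(3)·sin(4) = sin(3)·cos(4) + sin(4)·cos(3) ≈ 0.657

LHS = RHS, so the equation holds at this point.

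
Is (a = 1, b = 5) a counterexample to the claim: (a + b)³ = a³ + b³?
Yes

Substituting a = 1, b = 5:
LHS = (1 + 5)³ = 216
RHS = 1³ + 5³ = 126

Since LHS ≠ RHS, this pair disproves the claim.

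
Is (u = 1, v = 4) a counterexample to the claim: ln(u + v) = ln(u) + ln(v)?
Yes

Substituting u = 1, v = 4:
LHS = ln(1 + 4) = ln(5) ≈ 1.609
RHS = ln(1) + ln(4) = ln(4) ≈ 1.386

Since LHS ≠ RHS, this pair disproves the claim.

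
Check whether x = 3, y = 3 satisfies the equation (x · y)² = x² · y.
Fails

Substituting x = 3, y = 3:

LHS = (3 · 3)² = 81
RHS = 3² · 3 = 27

LHS ≠ RHS, so the equation does not hold at this point.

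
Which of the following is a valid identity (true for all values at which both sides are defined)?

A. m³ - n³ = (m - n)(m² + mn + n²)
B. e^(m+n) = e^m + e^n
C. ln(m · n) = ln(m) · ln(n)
A: holds — e.g. at (1, 4), both sides equal -63.
B: fails at (3, 7) — LHS = e^10 ≈ 22026.5, RHS = e^3 + e^7 ≈ 1117.
C: fails at (5, 8) — LHS = ln(40) ≈ 3.689, RHS = ln(5)·ln(8) ≈ 3.347.

Answer: A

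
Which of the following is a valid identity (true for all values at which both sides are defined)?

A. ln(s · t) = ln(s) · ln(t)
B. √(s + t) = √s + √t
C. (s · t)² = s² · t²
C

A: fails at (5, 8) — LHS = ln(40) ≈ 3.689, RHS = ln(5)·ln(8) ≈ 3.347.
B: fails at (5, 5) — LHS = √(10) ≈ 3.162, RHS = 2·√(5) ≈ 4.472.
C: holds — e.g. at (2, 3), both sides equal 36.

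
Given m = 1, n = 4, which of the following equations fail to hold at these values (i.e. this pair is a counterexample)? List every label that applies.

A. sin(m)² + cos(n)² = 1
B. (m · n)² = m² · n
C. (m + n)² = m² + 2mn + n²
A, B

Evaluating each claim at the given values:
A. LHS = cos(4)² + sin(1)² ≈ 1.135, RHS = 1 → fails here (LHS ≠ RHS)
B. LHS = 16, RHS = 4 → fails here (LHS ≠ RHS)
C. LHS = 25, RHS = 25 → holds here (LHS = RHS)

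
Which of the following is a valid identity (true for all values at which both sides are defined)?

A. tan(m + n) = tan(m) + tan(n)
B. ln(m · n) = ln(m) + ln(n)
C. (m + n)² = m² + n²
B

A: fails at (2, 4) — LHS = tan(6) ≈ -0.291, RHS = tan(2) + tan(4) ≈ -1.027.
B: holds — e.g. at (3, 7), both sides equal ln(21) ≈ 3.045.
C: fails at (3, 3) — LHS = 36, RHS = 18.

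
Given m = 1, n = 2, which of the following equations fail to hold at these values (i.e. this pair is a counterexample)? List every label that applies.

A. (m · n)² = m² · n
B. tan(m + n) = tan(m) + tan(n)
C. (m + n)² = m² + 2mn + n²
A, B

Evaluating each claim at the given values:
A. LHS = 4, RHS = 2 → fails here (LHS ≠ RHS)
B. LHS = tan(3) ≈ -0.1425, RHS = tan(2) + tan(1) ≈ -0.6276 → fails here (LHS ≠ RHS)
C. LHS = 9, RHS = 9 → holds here (LHS = RHS)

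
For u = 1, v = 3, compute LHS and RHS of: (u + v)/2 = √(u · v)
LHS = (1 + 3)/2 = 2
RHS = √(1 · 3) = √(3) ≈ 1.732

LHS ≠ RHS (they differ by about 0.2679), so the equation does not hold here.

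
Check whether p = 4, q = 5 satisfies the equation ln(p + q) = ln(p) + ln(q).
Substituting p = 4, q = 5:

LHS = ln(4 + 5) = ln(9) ≈ 2.197
RHS = ln(4) + ln(5) ≈ 2.996

LHS ≠ RHS, so the equation does not hold at this point.

Answer: Fails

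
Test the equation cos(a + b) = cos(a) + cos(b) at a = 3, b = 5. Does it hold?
Fails

Substituting a = 3, b = 5:

LHS = cos(3 + 5) = cos(8) ≈ -0.1455
RHS = cos(3) + cos(5) ≈ -0.7063

LHS ≠ RHS, so the equation does not hold at this point.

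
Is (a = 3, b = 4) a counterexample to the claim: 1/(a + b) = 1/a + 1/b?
Yes

Substituting a = 3, b = 4:
LHS = 1/(3 + 4) = 1/7
RHS = 1/3 + 1/4 = 7/12

Since LHS ≠ RHS, this pair disproves the claim.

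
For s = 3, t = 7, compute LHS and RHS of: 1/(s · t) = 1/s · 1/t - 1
LHS = 1/(3 · 7) = 1/21
RHS = 1/3 · 1/7 - 1 = -20/21

LHS ≠ RHS, so the equation does not hold here.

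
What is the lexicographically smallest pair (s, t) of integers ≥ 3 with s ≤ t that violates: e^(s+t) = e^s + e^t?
(s, t) = (3, 3)

Substituting (3, 3) into the claim:
LHS = e^(3+3) = e^6 ≈ 403.4
RHS = e^3 + e^3 = 2·e^3 ≈ 40.17

Since LHS ≠ RHS, this pair disproves the claim, and no lexicographically smaller pair (s ≤ t, integers ≥ 3) does.

For instance (7, 8) is also a counterexample (LHS = e^15 ≈ 3269017.4, RHS = e^7 + e^8 ≈ 4078), but it's lexicographically larger.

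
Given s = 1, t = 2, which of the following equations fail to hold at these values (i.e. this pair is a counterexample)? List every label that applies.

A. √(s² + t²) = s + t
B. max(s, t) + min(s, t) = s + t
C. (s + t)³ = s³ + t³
Evaluating each claim at the given values:
A. LHS = √(5) ≈ 2.236, RHS = 3 → fails here (LHS ≠ RHS)
B. LHS = 3, RHS = 3 → holds here (LHS = RHS)
C. LHS = 27, RHS = 9 → fails here (LHS ≠ RHS)

Answer: A, C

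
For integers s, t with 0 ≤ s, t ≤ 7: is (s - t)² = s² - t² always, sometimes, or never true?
Sometimes true

It holds at (s, t) = (6, 0) (both sides equal 36), but fails at (s, t) = (4, 5) (LHS = 1, RHS = -9).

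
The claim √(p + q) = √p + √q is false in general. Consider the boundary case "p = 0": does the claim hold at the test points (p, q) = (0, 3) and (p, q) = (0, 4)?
Yes, holds at both test points

At (0, 3): LHS = √(3) ≈ 1.732, RHS = √(3) ≈ 1.732 → equal
At (0, 4): LHS = 2, RHS = 2 → equal

So the claim does hold at both of these boundary points, even though it is not an identity.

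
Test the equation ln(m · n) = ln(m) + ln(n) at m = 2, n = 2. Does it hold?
Holds

Substituting m = 2, n = 2:

LHS = ln(2 · 2) = ln(4) ≈ 1.386
RHS = ln(2) + ln(2) = 2·ln(2) ≈ 1.386

LHS = RHS, so the equation holds at this point.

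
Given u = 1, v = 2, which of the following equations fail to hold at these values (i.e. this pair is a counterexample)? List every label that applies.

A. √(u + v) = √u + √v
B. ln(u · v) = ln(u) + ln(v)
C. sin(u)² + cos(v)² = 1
Evaluating each claim at the given values:
A. LHS = √(3) ≈ 1.732, RHS = 1 + √(2) ≈ 2.414 → fails here (LHS ≠ RHS)
B. LHS = ln(2) ≈ 0.6931, RHS = ln(2) ≈ 0.6931 → holds here (LHS = RHS)
C. LHS = cos(2)² + sin(1)² ≈ 0.8813, RHS = 1 → fails here (LHS ≠ RHS)

Answer: A, C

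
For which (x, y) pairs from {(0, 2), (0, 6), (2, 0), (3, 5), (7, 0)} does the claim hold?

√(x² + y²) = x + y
Testing each pair:
(0, 2): LHS = 2, RHS = 2 → holds
(0, 6): LHS = 6, RHS = 6 → holds
(2, 0): LHS = 2, RHS = 2 → holds
(3, 5): LHS = √(34) ≈ 5.831, RHS = 8 → fails
(7, 0): LHS = 7, RHS = 7 → holds

4 of 5 pairs satisfy the claim.

Answer: (0, 2), (0, 6), (2, 0), (7, 0)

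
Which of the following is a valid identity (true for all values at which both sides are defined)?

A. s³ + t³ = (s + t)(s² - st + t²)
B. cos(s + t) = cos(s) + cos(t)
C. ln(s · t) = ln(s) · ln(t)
A

A: holds — e.g. at (3, 5), both sides equal 152.
B: fails at (0, 1) — LHS = cos(1) ≈ 0.5403, RHS = cos(1) + 1 ≈ 1.54.
C: fails at (2, 3) — LHS = ln(6) ≈ 1.792, RHS = ln(2)·ln(3) ≈ 0.7615.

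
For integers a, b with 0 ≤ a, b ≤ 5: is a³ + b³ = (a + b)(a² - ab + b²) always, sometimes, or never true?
The identity holds for every pair in the range. For instance at (a, b) = (1, 4): both sides equal 65.

Answer: Always true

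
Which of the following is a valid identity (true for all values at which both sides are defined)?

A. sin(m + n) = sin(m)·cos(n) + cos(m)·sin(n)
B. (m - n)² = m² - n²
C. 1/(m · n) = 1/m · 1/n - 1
A: holds — e.g. at (6, 7), both sides equal sin(13) ≈ 0.4202.
B: fails at (3, 7) — LHS = 16, RHS = -40.
C: fails at (1, 2) — LHS = 1/2, RHS = -1/2.

Answer: A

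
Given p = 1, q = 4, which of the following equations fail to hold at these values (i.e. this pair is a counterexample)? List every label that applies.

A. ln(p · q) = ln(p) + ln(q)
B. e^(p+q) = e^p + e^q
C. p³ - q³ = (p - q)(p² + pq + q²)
B

Evaluating each claim at the given values:
A. LHS = ln(4) ≈ 1.386, RHS = ln(4) ≈ 1.386 → holds here (LHS = RHS)
B. LHS = e^5 ≈ 148.4, RHS = e + e^4 ≈ 57.32 → fails here (LHS ≠ RHS)
C. LHS = -63, RHS = -63 → holds here (LHS = RHS)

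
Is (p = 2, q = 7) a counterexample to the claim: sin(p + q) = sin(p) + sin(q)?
Substituting p = 2, q = 7:
LHS = sin(2 + 7) = sin(9) ≈ 0.4121
RHS = sin(2) + sin(7) ≈ 1.566

Since LHS ≠ RHS, this pair disproves the claim.

Answer: Yes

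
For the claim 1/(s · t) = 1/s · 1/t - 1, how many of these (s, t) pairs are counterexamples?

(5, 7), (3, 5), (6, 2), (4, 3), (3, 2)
Testing each pair:
(5, 7): LHS = 1/35, RHS = -34/35 → counterexample
(3, 5): LHS = 1/15, RHS = -14/15 → counterexample
(6, 2): LHS = 1/12, RHS = -11/12 → counterexample
(4, 3): LHS = 1/12, RHS = -11/12 → counterexample
(3, 2): LHS = 1/6, RHS = -5/6 → counterexample

That makes 5 counterexamples.

Answer: 5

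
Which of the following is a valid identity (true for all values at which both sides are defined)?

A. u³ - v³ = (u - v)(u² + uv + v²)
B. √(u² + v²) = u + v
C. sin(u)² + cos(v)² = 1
A

A: holds — e.g. at (1, 3), both sides equal -26.
B: fails at (4, 4) — LHS = 4·√(2) ≈ 5.657, RHS = 8.
C: fails at (2, 5) — LHS = cos(5)² + sin(2)² ≈ 0.9073, RHS = 1.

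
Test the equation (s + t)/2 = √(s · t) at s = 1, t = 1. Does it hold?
Substituting s = 1, t = 1:

LHS = (1 + 1)/2 = 1
RHS = √(1 · 1) = 1

LHS = RHS, so the equation holds at this point.

Answer: Holds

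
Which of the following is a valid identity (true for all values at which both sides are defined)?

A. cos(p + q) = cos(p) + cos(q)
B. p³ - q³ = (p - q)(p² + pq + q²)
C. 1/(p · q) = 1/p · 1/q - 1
B

A: fails at (2, 4) — LHS = cos(6) ≈ 0.9602, RHS = cos(4) + cos(2) ≈ -1.07.
B: holds — e.g. at (6, 7), both sides equal -127.
C: fails at (4, 6) — LHS = 1/24, RHS = -23/24.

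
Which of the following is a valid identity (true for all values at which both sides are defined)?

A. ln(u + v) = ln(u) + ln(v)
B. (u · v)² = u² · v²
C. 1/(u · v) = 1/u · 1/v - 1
B

A: fails at (4, 5) — LHS = ln(9) ≈ 2.197, RHS = ln(4) + ln(5) ≈ 2.996.
B: holds — e.g. at (2, 4), both sides equal 64.
C: fails at (3, 7) — LHS = 1/21, RHS = -20/21.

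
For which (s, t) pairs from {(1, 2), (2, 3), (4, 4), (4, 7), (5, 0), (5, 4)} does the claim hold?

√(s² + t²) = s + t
(5, 0)

Testing each pair:
(1, 2): LHS = √(5) ≈ 2.236, RHS = 3 → fails
(2, 3): LHS = √(13) ≈ 3.606, RHS = 5 → fails
(4, 4): LHS = 4·√(2) ≈ 5.657, RHS = 8 → fails
(4, 7): LHS = √(65) ≈ 8.062, RHS = 11 → fails
(5, 0): LHS = 5, RHS = 5 → holds
(5, 4): LHS = √(41) ≈ 6.403, RHS = 9 → fails

1 of 6 pairs satisfies the claim.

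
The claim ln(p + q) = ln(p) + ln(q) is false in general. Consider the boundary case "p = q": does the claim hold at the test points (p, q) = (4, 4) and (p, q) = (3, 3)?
No, fails at both test points

At (4, 4): LHS = ln(8) ≈ 2.079 ≠ RHS = 2·ln(4) ≈ 2.773
At (3, 3): LHS = ln(6) ≈ 1.792 ≠ RHS = 2·ln(3) ≈ 2.197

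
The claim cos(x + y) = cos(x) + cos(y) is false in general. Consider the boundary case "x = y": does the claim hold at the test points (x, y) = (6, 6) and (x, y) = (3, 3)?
No, fails at both test points

At (6, 6): LHS = cos(12) ≈ 0.8439 ≠ RHS = 2·cos(6) ≈ 1.92
At (3, 3): LHS = cos(6) ≈ 0.9602 ≠ RHS = 2·cos(3) ≈ -1.98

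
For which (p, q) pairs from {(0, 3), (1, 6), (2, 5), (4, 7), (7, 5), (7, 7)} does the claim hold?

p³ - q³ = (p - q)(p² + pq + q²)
Testing each pair:
(0, 3): LHS = -27, RHS = -27 → holds
(1, 6): LHS = -215, RHS = -215 → holds
(2, 5): LHS = -117, RHS = -117 → holds
(4, 7): LHS = -279, RHS = -279 → holds
(7, 5): LHS = 218, RHS = 218 → holds
(7, 7): LHS = 0, RHS = 0 → holds

Every pair satisfies the claim.

Answer: All pairs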